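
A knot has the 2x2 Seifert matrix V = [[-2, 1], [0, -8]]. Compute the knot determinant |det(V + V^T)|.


Step 1: Form V + V^T where V = [[-2, 1], [0, -8]]
  V^T = [[-2, 0], [1, -8]]
  V + V^T = [[-4, 1], [1, -16]]
Step 2: det(V + V^T) = (-4)*(-16) - 1*1
  = 64 - 1 = 63
Step 3: Knot determinant = |det(V + V^T)| = |63| = 63

63


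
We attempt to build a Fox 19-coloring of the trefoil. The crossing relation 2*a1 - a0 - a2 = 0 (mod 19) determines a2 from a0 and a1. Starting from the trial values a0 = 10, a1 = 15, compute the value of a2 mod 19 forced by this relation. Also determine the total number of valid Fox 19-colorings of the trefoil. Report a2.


Step 1: Apply the given crossing relation 2*a1 - a0 - a2 = 0 (mod 19).
  a2 = 2*a1 - a0 mod 19
  a2 = 2*15 - 10 mod 19
  a2 = 30 - 10 mod 19
  a2 = 20 mod 19 = 1
Step 2: The trefoil has determinant 3.
  Number of Fox p-colorings (p prime) is p^2 if p = 3, else p.
  Since 19 does not divide 3, only trivial (constant) colorings exist.
  (So the trial a0 = 10, a1 = 15 with a0 != a1 does NOT extend to a valid coloring of the whole trefoil: the other two crossing relations require 3*(a1 - a0) = 0 (mod 19), which fails.)
  Total colorings = 19
Step 3: a2 = 1, total Fox 19-colorings = 19

1


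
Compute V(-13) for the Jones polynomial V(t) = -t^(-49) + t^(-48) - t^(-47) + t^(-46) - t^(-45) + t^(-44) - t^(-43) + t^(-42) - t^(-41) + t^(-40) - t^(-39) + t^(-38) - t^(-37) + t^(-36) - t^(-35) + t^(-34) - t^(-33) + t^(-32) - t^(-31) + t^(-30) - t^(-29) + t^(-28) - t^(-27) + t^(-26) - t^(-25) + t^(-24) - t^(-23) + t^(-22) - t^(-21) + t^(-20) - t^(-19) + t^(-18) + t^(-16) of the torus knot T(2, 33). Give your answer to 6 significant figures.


Substituting t = -13 into V(t) = -t^(-49) + t^(-48) - t^(-47) + t^(-46) - t^(-45) + t^(-44) - t^(-43) + t^(-42) - t^(-41) + t^(-40) - t^(-39) + t^(-38) - t^(-37) + t^(-36) - t^(-35) + t^(-34) - t^(-33) + t^(-32) - t^(-31) + t^(-30) - t^(-29) + t^(-28) - t^(-27) + t^(-26) - t^(-25) + t^(-24) - t^(-23) + t^(-22) - t^(-21) + t^(-20) - t^(-19) + t^(-18) + t^(-16):
  (-)t^(-49) = 2.61081e-55
  (+)t^(-48) = 3.39406e-54
  (-)t^(-47) = 4.41227e-53
  (+)t^(-46) = 5.73596e-52
  (-)t^(-45) = 7.45674e-51
  (+)t^(-44) = 9.69377e-50
  (-)t^(-43) = 1.26019e-48
  (+)t^(-42) = 1.63825e-47
  (-)t^(-41) = 2.12972e-46
  (+)t^(-40) = 2.76864e-45
  (-)t^(-39) = 3.59923e-44
  (+)t^(-38) = 4.679e-43
  (-)t^(-37) = 6.08269e-42
  (+)t^(-36) = 7.9075e-41
  (-)t^(-35) = 1.02798e-39
  (+)t^(-34) = 1.33637e-38
  (-)t^(-33) = 1.73728e-37
  (+)t^(-32) = 2.25846e-36
  (-)t^(-31) = 2.936e-35
  (+)t^(-30) = 3.8168e-34
  (-)t^(-29) = 4.96184e-33
  (+)t^(-28) = 6.45039e-32
  (-)t^(-27) = 8.38551e-31
  (+)t^(-26) = 1.09012e-29
  (-)t^(-25) = 1.41715e-28
  (+)t^(-24) = 1.8423e-27
  (-)t^(-23) = 2.39499e-26
  (+)t^(-22) = 3.11348e-25
  (-)t^(-21) = 4.04753e-24
  (+)t^(-20) = 5.26178e-23
  (-)t^(-19) = 6.84032e-22
  (+)t^(-18) = 8.89241e-21
  (+)t^(-16) = 1.50282e-18
Sum = (2.61081e-55) + (3.39406e-54) + (4.41227e-53) + (5.73596e-52) + (7.45674e-51) + (9.69377e-50) + (1.26019e-48) + (1.63825e-47) + (2.12972e-46) + (2.76864e-45) + (3.59923e-44) + (4.679e-43) + (6.08269e-42) + (7.9075e-41) + (1.02798e-39) + (1.33637e-38) + (1.73728e-37) + (2.25846e-36) + (2.936e-35) + (3.8168e-34) + (4.96184e-33) + (6.45039e-32) + (8.38551e-31) + (1.09012e-29) + (1.41715e-28) + (1.8423e-27) + (2.39499e-26) + (3.11348e-25) + (4.04753e-24) + (5.26178e-23) + (6.84032e-22) + (8.89241e-21) + (1.50282e-18)
= 1.512451361e-18
Rounded to 6 significant figures: 1.51245e-18

1.51245e-18


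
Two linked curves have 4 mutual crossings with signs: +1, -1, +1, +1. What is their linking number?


Step 1: Count positive crossings: 3
Step 2: Count negative crossings: 1
Step 3: Sum of signs = 3 - 1 = 2
Step 4: Linking number = sum/2 = 2/2 = 1

1


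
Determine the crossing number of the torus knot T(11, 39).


For a torus knot T(p, q) with gcd(p,q)=1,
the crossing number is min(p*(q-1), q*(p-1)).
p*(q-1) = 11*38 = 418
q*(p-1) = 39*10 = 390
min(418, 390) = 390

390


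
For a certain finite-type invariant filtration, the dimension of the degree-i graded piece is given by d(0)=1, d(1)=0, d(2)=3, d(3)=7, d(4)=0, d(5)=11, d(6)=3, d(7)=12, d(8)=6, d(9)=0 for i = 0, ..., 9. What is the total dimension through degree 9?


Total dimension = d(0) + d(1) + ... + d(9)
= 1 + 0 + 3 + 7 + 0 + 11 + 3 + 12 + 6 + 0
= 43

43


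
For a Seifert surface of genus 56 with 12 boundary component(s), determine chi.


chi = 2 - 2g - b
= 2 - 2*56 - 12
= 2 - 112 - 12 = -122

-122


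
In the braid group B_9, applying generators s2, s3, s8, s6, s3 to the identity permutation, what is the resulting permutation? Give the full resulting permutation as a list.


Starting with identity [1, 2, 3, 4, 5, 6, 7, 8, 9].
Apply generators in sequence:
  After s2: [1, 3, 2, 4, 5, 6, 7, 8, 9]
  After s3: [1, 3, 4, 2, 5, 6, 7, 8, 9]
  After s8: [1, 3, 4, 2, 5, 6, 7, 9, 8]
  After s6: [1, 3, 4, 2, 5, 7, 6, 9, 8]
  After s3: [1, 3, 2, 4, 5, 7, 6, 9, 8]
Final permutation: [1, 3, 2, 4, 5, 7, 6, 9, 8]

[1, 3, 2, 4, 5, 7, 6, 9, 8]


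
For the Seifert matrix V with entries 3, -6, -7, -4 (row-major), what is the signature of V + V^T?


Step 1: V + V^T = [[6, -13], [-13, -8]]
Step 2: trace = -2, det = -217
Step 3: Discriminant = (-2)^2 - 4*(-217) = 872
Step 4: Eigenvalues: 13.7648, -15.7648
Step 5: Signature = (# positive eigenvalues) - (# negative eigenvalues) = 0

0


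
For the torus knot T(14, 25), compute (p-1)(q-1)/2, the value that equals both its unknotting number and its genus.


For a torus knot T(p,q), both the unknotting number and genus equal (p-1)(q-1)/2.
= (14-1)(25-1)/2
= 13*24/2
= 312/2 = 156

156


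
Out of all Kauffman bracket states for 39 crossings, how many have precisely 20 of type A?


We choose which 20 of 39 crossings get A-smoothings.
C(39, 20) = 39! / (20! * 19!)
= 68923264410

68923264410


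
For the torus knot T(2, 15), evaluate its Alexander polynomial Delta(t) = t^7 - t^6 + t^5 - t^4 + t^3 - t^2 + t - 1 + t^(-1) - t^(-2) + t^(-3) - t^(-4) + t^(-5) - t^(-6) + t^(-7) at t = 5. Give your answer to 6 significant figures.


Substituting t = 5 into Delta(t) = t^7 - t^6 + t^5 - t^4 + t^3 - t^2 + t - 1 + t^(-1) - t^(-2) + t^(-3) - t^(-4) + t^(-5) - t^(-6) + t^(-7):
Term values: (78125) + (-15625) + (3125) + (-625) + (125) + (-25) + (5) + (-1) + (0.2) + (-0.04) + (0.008) + (-0.0016) + (0.00032) + (-6.4e-05) + (1.28e-05)
Sum = 65104.16667
Rounded to 6 significant figures: 65104.2

65104.2


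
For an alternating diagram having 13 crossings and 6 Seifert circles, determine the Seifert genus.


For alternating knots, g = (c - s + 1)/2.
= (13 - 6 + 1)/2
= 8/2 = 4

4


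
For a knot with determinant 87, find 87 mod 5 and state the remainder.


Step 1: A knot is p-colorable if and only if p divides its determinant.
Step 2: Compute 87 mod 5.
87 = 17 * 5 + 2
Step 3: 87 mod 5 = 2
Step 4: The knot is 5-colorable: no

2


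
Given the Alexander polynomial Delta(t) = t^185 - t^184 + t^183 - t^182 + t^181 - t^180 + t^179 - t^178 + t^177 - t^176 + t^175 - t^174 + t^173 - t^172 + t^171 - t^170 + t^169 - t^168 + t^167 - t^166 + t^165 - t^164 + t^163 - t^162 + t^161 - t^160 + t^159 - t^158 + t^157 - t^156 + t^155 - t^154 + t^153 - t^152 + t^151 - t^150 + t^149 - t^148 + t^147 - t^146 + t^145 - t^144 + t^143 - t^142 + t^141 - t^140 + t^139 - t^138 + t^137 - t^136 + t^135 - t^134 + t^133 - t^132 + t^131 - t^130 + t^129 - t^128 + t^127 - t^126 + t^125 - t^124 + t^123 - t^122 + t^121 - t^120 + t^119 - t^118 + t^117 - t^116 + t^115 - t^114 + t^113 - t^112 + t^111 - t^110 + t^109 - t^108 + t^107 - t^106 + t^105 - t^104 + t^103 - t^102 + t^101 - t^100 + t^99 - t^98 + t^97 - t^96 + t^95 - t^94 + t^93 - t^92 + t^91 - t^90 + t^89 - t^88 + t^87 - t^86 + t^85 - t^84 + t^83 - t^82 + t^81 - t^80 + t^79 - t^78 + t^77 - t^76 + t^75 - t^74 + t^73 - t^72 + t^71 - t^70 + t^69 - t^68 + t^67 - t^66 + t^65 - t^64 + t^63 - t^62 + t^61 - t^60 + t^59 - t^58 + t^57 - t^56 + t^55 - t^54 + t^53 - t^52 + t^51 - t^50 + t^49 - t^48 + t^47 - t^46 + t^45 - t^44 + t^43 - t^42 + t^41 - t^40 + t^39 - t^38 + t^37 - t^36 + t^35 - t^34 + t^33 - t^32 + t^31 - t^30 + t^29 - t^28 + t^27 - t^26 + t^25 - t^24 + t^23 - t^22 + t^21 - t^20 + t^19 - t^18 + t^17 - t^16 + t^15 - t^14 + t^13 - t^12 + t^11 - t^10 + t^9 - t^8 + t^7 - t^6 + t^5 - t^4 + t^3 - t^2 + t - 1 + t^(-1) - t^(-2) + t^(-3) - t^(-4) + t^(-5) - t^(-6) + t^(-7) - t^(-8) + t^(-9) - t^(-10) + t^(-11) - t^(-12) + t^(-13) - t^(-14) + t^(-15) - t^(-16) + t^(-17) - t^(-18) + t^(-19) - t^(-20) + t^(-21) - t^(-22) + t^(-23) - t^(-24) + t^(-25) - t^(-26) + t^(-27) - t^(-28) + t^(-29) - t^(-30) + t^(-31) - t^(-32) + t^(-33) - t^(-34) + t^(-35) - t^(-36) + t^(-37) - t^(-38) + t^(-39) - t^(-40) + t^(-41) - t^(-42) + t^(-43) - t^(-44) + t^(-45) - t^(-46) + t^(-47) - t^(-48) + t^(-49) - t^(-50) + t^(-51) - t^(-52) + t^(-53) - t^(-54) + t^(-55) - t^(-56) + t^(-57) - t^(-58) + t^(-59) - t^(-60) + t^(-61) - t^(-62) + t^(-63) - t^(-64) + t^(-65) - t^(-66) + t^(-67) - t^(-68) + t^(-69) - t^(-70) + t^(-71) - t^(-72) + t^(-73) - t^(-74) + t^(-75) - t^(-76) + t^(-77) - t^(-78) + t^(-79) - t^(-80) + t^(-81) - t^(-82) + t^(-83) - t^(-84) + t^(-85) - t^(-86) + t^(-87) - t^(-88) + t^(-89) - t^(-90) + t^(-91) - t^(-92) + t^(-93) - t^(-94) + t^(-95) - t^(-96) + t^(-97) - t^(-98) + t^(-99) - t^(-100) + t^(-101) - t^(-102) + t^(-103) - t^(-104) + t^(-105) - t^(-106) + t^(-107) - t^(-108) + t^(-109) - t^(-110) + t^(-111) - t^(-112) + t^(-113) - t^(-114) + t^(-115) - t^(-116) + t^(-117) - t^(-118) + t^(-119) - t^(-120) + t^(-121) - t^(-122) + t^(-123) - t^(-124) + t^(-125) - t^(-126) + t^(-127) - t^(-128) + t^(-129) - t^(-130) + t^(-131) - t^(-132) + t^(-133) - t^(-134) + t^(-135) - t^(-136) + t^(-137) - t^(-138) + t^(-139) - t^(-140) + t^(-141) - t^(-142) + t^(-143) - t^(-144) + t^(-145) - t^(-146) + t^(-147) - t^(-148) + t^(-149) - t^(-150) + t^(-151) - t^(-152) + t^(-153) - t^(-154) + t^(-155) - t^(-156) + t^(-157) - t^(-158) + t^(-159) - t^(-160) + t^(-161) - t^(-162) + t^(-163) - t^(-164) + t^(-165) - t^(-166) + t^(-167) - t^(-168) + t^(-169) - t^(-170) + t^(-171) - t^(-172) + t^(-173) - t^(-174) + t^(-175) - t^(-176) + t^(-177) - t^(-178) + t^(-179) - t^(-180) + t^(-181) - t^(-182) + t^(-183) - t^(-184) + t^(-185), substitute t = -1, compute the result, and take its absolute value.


Step 1: The polynomial has 371 terms with alternating signs, exponents from 185 down to -185.
Step 2: Substitute t = -1. The i-th term has coefficient (-1)^i and exponent (m-i),
  so its value is (-1)^i * (-1)^(m-i) = (-1)^m = -1 for every i.
Step 3: All 371 terms equal -1, so Delta(-1) = 371 * (-1) = -371
Step 4: |Delta(-1)| = 371

371


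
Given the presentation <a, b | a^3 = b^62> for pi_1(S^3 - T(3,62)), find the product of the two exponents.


The relation is a^3 = b^62.
Product of exponents = 3 * 62
= 186

186


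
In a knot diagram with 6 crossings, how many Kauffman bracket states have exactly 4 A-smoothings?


We choose which 4 of 6 crossings get A-smoothings.
C(6, 4) = 6! / (4! * 2!)
= 15

15


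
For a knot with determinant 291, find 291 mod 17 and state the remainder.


Step 1: A knot is p-colorable if and only if p divides its determinant.
Step 2: Compute 291 mod 17.
291 = 17 * 17 + 2
Step 3: 291 mod 17 = 2
Step 4: The knot is 17-colorable: no

2


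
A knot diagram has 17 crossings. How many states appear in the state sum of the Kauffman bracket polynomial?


Each crossing contributes 2 choices (A-smoothing or B-smoothing).
Total states = 2^17 = 131072

131072


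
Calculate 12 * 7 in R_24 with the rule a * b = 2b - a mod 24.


12 * 7 = 2*7 - 12 mod 24
= 14 - 12 mod 24
= 2 mod 24 = 2

2


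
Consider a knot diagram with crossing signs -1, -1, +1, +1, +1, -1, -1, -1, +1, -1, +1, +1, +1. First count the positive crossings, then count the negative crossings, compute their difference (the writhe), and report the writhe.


Step 1: Count positive crossings (+1).
Positive crossings: 7
Step 2: Count negative crossings (-1).
Negative crossings: 6
Step 3: Writhe = (positive) - (negative)
w = 7 - 6 = 1
Step 4: |w| = 1, and w is positive

1


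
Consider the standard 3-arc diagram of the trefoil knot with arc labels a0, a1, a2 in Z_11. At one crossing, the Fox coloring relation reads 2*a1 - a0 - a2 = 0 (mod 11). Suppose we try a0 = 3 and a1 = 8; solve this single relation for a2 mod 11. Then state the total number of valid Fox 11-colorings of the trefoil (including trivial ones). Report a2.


Step 1: Apply the given crossing relation 2*a1 - a0 - a2 = 0 (mod 11).
  a2 = 2*a1 - a0 mod 11
  a2 = 2*8 - 3 mod 11
  a2 = 16 - 3 mod 11
  a2 = 13 mod 11 = 2
Step 2: The trefoil has determinant 3.
  Number of Fox p-colorings (p prime) is p^2 if p = 3, else p.
  Since 11 does not divide 3, only trivial (constant) colorings exist.
  (So the trial a0 = 3, a1 = 8 with a0 != a1 does NOT extend to a valid coloring of the whole trefoil: the other two crossing relations require 3*(a1 - a0) = 0 (mod 11), which fails.)
  Total colorings = 11
Step 3: a2 = 2, total Fox 11-colorings = 11

2


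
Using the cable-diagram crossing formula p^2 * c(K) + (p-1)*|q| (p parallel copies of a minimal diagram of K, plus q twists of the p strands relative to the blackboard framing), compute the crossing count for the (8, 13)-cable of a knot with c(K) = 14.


Step 1: Each of the c(K) crossings of the companion diagram becomes p*p = p^2 crossings among the p parallel strands, and each of the |q| twists s_1 s_2 ... s_(p-1) adds (p-1) crossings.
  Crossings = p^2 * c(K) + (p-1)*|q|
Step 2: = 8^2 * 14 + (8-1)*13
Step 3: = 64*14 + 7*13
Step 4: = 896 + 91 = 987

987


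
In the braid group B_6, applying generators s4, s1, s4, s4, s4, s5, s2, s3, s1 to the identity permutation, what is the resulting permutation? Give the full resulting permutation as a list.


Starting with identity [1, 2, 3, 4, 5, 6].
Apply generators in sequence:
  After s4: [1, 2, 3, 5, 4, 6]
  After s1: [2, 1, 3, 5, 4, 6]
  After s4: [2, 1, 3, 4, 5, 6]
  After s4: [2, 1, 3, 5, 4, 6]
  After s4: [2, 1, 3, 4, 5, 6]
  After s5: [2, 1, 3, 4, 6, 5]
  After s2: [2, 3, 1, 4, 6, 5]
  After s3: [2, 3, 4, 1, 6, 5]
  After s1: [3, 2, 4, 1, 6, 5]
Final permutation: [3, 2, 4, 1, 6, 5]

[3, 2, 4, 1, 6, 5]


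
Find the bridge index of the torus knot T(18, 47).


The bridge number of T(p,q) is min(p,q).
min(18, 47) = 18

18


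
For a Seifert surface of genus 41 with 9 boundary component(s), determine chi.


chi = 2 - 2g - b
= 2 - 2*41 - 9
= 2 - 82 - 9 = -89

-89


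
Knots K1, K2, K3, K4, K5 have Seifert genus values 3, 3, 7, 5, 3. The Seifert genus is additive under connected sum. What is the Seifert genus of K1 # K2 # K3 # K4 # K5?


The Seifert genus is additive under connected sum.
Seifert genus(K1 # K2 # K3 # K4 # K5) = (3) + (3) + (7) + (5) + (3)
= 21

21


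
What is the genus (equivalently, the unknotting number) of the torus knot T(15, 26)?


For a torus knot T(p,q), both the unknotting number and genus equal (p-1)(q-1)/2.
= (15-1)(26-1)/2
= 14*25/2
= 350/2 = 175

175


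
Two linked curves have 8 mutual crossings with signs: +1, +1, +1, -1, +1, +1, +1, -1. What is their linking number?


Step 1: Count positive crossings: 6
Step 2: Count negative crossings: 2
Step 3: Sum of signs = 6 - 2 = 4
Step 4: Linking number = sum/2 = 4/2 = 2

2


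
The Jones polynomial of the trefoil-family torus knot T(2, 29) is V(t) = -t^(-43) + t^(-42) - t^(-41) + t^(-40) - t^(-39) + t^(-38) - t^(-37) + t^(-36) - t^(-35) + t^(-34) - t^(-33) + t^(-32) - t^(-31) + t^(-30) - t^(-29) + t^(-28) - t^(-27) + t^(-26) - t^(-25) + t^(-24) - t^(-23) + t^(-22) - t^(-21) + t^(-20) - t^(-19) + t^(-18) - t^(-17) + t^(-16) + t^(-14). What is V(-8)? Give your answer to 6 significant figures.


Substituting t = -8 into V(t) = -t^(-43) + t^(-42) - t^(-41) + t^(-40) - t^(-39) + t^(-38) - t^(-37) + t^(-36) - t^(-35) + t^(-34) - t^(-33) + t^(-32) - t^(-31) + t^(-30) - t^(-29) + t^(-28) - t^(-27) + t^(-26) - t^(-25) + t^(-24) - t^(-23) + t^(-22) - t^(-21) + t^(-20) - t^(-19) + t^(-18) - t^(-17) + t^(-16) + t^(-14):
  (-)t^(-43) = 1.46937e-39
  (+)t^(-42) = 1.17549e-38
  (-)t^(-41) = 9.40395e-38
  (+)t^(-40) = 7.52316e-37
  (-)t^(-39) = 6.01853e-36
  (+)t^(-38) = 4.81482e-35
  (-)t^(-37) = 3.85186e-34
  (+)t^(-36) = 3.08149e-33
  (-)t^(-35) = 2.46519e-32
  (+)t^(-34) = 1.97215e-31
  (-)t^(-33) = 1.57772e-30
  (+)t^(-32) = 1.26218e-29
  (-)t^(-31) = 1.00974e-28
  (+)t^(-30) = 8.07794e-28
  (-)t^(-29) = 6.46235e-27
  (+)t^(-28) = 5.16988e-26
  (-)t^(-27) = 4.1359e-25
  (+)t^(-26) = 3.30872e-24
  (-)t^(-25) = 2.64698e-23
  (+)t^(-24) = 2.11758e-22
  (-)t^(-23) = 1.69407e-21
  (+)t^(-22) = 1.35525e-20
  (-)t^(-21) = 1.0842e-19
  (+)t^(-20) = 8.67362e-19
  (-)t^(-19) = 6.93889e-18
  (+)t^(-18) = 5.55112e-17
  (-)t^(-17) = 4.44089e-16
  (+)t^(-16) = 3.55271e-15
  (+)t^(-14) = 2.27374e-13
Sum = (1.46937e-39) + (1.17549e-38) + (9.40395e-38) + (7.52316e-37) + (6.01853e-36) + (4.81482e-35) + (3.85186e-34) + (3.08149e-33) + (2.46519e-32) + (1.97215e-31) + (1.57772e-30) + (1.26218e-29) + (1.00974e-28) + (8.07794e-28) + (6.46235e-27) + (5.16988e-26) + (4.1359e-25) + (3.30872e-24) + (2.64698e-23) + (2.11758e-22) + (1.69407e-21) + (1.35525e-20) + (1.0842e-19) + (8.67362e-19) + (6.93889e-18) + (5.55112e-17) + (4.44089e-16) + (3.55271e-15) + (2.27374e-13)
= 2.314339196e-13
Rounded to 6 significant figures: 2.31434e-13

2.31434e-13


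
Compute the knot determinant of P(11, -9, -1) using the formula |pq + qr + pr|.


Step 1: Compute pq + qr + pr.
pq = 11*(-9) = -99
qr = (-9)*(-1) = 9
pr = 11*(-1) = -11
pq + qr + pr = -99 + 9 + (-11) = -101
Step 2: Take absolute value.
det(P(11,-9,-1)) = |-101| = 101

101


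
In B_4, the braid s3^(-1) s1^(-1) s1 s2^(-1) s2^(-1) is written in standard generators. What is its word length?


The word length counts the number of generators (including inverses).
Listing each generator: s3^(-1), s1^(-1), s1, s2^(-1), s2^(-1)
There are 5 generators in this braid word.

5


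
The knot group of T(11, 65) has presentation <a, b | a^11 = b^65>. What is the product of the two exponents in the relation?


The relation is a^11 = b^65.
Product of exponents = 11 * 65
= 715

715


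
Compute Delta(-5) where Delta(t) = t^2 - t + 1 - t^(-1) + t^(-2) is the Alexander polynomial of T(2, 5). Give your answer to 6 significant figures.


Substituting t = -5 into Delta(t) = t^2 - t + 1 - t^(-1) + t^(-2):
Term values: (25) + (5) + (1) + (0.2) + (0.04)
Sum = 31.24
Rounded to 6 significant figures: 31.24

31.24


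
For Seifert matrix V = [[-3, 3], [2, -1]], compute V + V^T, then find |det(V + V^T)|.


Step 1: Form V + V^T where V = [[-3, 3], [2, -1]]
  V^T = [[-3, 2], [3, -1]]
  V + V^T = [[-6, 5], [5, -2]]
Step 2: det(V + V^T) = (-6)*(-2) - 5*5
  = 12 - 25 = -13
Step 3: Knot determinant = |det(V + V^T)| = |-13| = 13

13


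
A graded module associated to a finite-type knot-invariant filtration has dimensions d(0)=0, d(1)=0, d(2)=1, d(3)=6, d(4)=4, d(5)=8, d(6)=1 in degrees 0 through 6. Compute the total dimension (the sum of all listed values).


Total dimension = d(0) + d(1) + ... + d(6)
= 0 + 0 + 1 + 6 + 4 + 8 + 1
= 20

20


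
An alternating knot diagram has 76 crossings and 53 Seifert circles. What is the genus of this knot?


For alternating knots, g = (c - s + 1)/2.
= (76 - 53 + 1)/2
= 24/2 = 12

12


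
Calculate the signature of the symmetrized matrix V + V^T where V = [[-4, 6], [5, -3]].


Step 1: V + V^T = [[-8, 11], [11, -6]]
Step 2: trace = -14, det = -73
Step 3: Discriminant = (-14)^2 - 4*(-73) = 488
Step 4: Eigenvalues: 4.04536, -18.0454
Step 5: Signature = (# positive eigenvalues) - (# negative eigenvalues) = 0

0


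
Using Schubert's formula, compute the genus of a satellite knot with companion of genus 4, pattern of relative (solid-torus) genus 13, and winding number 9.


Schubert: g(satellite) = g_rel(pattern) + |winding| * g(companion),
where g_rel(pattern) is the genus of the pattern relative to the solid torus.
= 13 + 9 * 4
= 13 + 36 = 49

49


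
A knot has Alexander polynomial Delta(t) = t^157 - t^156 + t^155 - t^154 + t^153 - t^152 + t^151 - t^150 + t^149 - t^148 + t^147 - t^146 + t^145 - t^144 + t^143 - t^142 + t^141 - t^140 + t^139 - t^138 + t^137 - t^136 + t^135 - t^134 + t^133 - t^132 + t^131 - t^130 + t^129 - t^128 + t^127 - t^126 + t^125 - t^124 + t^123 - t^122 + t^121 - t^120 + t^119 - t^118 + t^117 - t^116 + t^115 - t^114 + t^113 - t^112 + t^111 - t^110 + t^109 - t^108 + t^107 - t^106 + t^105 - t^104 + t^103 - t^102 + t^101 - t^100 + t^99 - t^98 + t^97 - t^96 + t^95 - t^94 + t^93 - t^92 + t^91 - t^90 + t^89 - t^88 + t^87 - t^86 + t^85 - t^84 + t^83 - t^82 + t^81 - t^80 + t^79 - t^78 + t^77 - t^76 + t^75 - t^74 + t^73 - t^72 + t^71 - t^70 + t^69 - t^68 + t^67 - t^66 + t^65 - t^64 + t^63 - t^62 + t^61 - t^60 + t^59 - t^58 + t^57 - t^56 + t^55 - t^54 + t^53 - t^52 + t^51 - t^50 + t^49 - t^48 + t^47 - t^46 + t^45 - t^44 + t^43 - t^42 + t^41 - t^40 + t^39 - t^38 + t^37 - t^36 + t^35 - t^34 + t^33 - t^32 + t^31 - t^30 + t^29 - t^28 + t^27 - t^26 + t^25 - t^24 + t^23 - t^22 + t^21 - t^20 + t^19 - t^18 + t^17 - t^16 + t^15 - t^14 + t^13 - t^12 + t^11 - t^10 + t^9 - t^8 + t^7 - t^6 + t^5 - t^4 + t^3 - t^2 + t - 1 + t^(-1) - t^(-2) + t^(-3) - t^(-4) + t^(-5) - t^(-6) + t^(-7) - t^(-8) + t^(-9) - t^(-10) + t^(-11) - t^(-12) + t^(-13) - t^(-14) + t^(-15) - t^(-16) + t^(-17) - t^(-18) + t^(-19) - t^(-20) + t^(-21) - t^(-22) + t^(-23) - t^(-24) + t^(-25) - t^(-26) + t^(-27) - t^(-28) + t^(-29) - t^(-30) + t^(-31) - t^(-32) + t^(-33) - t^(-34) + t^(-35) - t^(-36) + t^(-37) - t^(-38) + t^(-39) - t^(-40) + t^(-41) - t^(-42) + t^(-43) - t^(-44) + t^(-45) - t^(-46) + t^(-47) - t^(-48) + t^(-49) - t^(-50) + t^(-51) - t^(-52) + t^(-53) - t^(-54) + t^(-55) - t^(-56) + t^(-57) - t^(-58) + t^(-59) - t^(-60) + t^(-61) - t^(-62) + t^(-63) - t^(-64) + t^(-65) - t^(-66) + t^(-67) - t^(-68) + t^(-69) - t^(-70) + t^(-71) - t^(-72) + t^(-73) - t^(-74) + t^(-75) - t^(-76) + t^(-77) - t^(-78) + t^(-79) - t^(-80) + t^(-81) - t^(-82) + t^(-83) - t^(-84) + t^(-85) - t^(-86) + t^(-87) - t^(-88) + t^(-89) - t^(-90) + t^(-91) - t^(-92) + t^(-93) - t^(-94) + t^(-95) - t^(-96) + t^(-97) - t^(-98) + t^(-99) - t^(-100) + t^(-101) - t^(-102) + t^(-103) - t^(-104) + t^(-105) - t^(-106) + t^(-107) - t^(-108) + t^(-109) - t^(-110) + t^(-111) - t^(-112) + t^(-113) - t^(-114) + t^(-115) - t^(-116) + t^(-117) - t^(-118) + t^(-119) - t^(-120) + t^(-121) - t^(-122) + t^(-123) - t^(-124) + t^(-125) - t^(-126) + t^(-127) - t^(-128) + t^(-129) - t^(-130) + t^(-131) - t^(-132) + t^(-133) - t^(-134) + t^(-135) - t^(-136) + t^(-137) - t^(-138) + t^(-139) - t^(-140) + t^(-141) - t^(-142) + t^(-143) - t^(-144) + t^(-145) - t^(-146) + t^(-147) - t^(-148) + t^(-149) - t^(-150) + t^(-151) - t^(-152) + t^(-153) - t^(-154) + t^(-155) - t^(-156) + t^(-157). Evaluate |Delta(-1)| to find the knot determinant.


Step 1: The polynomial has 315 terms with alternating signs, exponents from 157 down to -157.
Step 2: Substitute t = -1. The i-th term has coefficient (-1)^i and exponent (m-i),
  so its value is (-1)^i * (-1)^(m-i) = (-1)^m = -1 for every i.
Step 3: All 315 terms equal -1, so Delta(-1) = 315 * (-1) = -315
Step 4: |Delta(-1)| = 315

315


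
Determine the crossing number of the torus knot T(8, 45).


For a torus knot T(p, q) with gcd(p,q)=1,
the crossing number is min(p*(q-1), q*(p-1)).
p*(q-1) = 8*44 = 352
q*(p-1) = 45*7 = 315
min(352, 315) = 315

315


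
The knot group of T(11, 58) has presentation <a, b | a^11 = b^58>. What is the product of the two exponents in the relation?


The relation is a^11 = b^58.
Product of exponents = 11 * 58
= 638

638


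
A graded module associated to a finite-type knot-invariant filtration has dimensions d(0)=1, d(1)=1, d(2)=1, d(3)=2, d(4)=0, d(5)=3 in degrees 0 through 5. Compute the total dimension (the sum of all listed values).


Total dimension = d(0) + d(1) + ... + d(5)
= 1 + 1 + 1 + 2 + 0 + 3
= 8

8


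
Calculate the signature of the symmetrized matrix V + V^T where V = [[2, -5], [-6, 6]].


Step 1: V + V^T = [[4, -11], [-11, 12]]
Step 2: trace = 16, det = -73
Step 3: Discriminant = 16^2 - 4*(-73) = 548
Step 4: Eigenvalues: 19.7047, -3.7047
Step 5: Signature = (# positive eigenvalues) - (# negative eigenvalues) = 0

0


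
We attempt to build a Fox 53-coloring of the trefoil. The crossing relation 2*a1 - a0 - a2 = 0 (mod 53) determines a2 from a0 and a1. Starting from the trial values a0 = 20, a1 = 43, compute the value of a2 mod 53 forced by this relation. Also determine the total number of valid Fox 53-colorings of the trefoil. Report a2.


Step 1: Apply the given crossing relation 2*a1 - a0 - a2 = 0 (mod 53).
  a2 = 2*a1 - a0 mod 53
  a2 = 2*43 - 20 mod 53
  a2 = 86 - 20 mod 53
  a2 = 66 mod 53 = 13
Step 2: The trefoil has determinant 3.
  Number of Fox p-colorings (p prime) is p^2 if p = 3, else p.
  Since 53 does not divide 3, only trivial (constant) colorings exist.
  (So the trial a0 = 20, a1 = 43 with a0 != a1 does NOT extend to a valid coloring of the whole trefoil: the other two crossing relations require 3*(a1 - a0) = 0 (mod 53), which fails.)
  Total colorings = 53
Step 3: a2 = 13, total Fox 53-colorings = 53

13


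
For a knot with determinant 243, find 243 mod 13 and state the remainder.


Step 1: A knot is p-colorable if and only if p divides its determinant.
Step 2: Compute 243 mod 13.
243 = 18 * 13 + 9
Step 3: 243 mod 13 = 9
Step 4: The knot is 13-colorable: no

9


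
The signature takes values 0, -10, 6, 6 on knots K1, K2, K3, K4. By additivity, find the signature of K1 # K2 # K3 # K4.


The signature is additive under connected sum.
signature(K1 # K2 # K3 # K4) = (0) + (-10) + (6) + (6)
= 2

2


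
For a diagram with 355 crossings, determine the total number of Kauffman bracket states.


Each crossing contributes 2 choices (A-smoothing or B-smoothing).
Total states = 2^355 = 73391955711682288371546268649666782105490079653384995959602842860381532034831513858240593699524021969747968

73391955711682288371546268649666782105490079653384995959602842860381532034831513858240593699524021969747968


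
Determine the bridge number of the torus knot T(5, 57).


The bridge number of T(p,q) is min(p,q).
min(5, 57) = 5

5


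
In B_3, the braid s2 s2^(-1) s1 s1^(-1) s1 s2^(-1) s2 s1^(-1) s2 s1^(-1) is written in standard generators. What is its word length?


The word length counts the number of generators (including inverses).
Listing each generator: s2, s2^(-1), s1, s1^(-1), s1, s2^(-1), s2, s1^(-1), s2, s1^(-1)
There are 10 generators in this braid word.

10


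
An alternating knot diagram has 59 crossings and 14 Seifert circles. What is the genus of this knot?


For alternating knots, g = (c - s + 1)/2.
= (59 - 14 + 1)/2
= 46/2 = 23

23


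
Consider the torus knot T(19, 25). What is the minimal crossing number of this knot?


For a torus knot T(p, q) with gcd(p,q)=1,
the crossing number is min(p*(q-1), q*(p-1)).
p*(q-1) = 19*24 = 456
q*(p-1) = 25*18 = 450
min(456, 450) = 450

450


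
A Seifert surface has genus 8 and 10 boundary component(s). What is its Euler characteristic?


chi = 2 - 2g - b
= 2 - 2*8 - 10
= 2 - 16 - 10 = -24

-24


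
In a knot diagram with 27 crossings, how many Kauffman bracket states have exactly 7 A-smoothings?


We choose which 7 of 27 crossings get A-smoothings.
C(27, 7) = 27! / (7! * 20!)
= 888030

888030


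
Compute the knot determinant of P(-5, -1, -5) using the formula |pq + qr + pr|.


Step 1: Compute pq + qr + pr.
pq = (-5)*(-1) = 5
qr = (-1)*(-5) = 5
pr = (-5)*(-5) = 25
pq + qr + pr = 5 + 5 + 25 = 35
Step 2: Take absolute value.
det(P(-5,-1,-5)) = |35| = 35

35


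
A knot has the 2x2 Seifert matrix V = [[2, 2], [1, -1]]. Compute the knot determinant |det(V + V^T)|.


Step 1: Form V + V^T where V = [[2, 2], [1, -1]]
  V^T = [[2, 1], [2, -1]]
  V + V^T = [[4, 3], [3, -2]]
Step 2: det(V + V^T) = 4*(-2) - 3*3
  = -8 - 9 = -17
Step 3: Knot determinant = |det(V + V^T)| = |-17| = 17

17


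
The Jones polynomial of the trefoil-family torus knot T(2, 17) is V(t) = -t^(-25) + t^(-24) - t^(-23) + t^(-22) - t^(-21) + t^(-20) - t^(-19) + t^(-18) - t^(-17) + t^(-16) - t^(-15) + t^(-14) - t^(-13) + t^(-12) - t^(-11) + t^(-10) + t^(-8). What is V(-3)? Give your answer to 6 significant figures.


Substituting t = -3 into V(t) = -t^(-25) + t^(-24) - t^(-23) + t^(-22) - t^(-21) + t^(-20) - t^(-19) + t^(-18) - t^(-17) + t^(-16) - t^(-15) + t^(-14) - t^(-13) + t^(-12) - t^(-11) + t^(-10) + t^(-8):
  (-)t^(-25) = 1.18024e-12
  (+)t^(-24) = 3.54071e-12
  (-)t^(-23) = 1.06221e-11
  (+)t^(-22) = 3.18664e-11
  (-)t^(-21) = 9.55991e-11
  (+)t^(-20) = 2.86797e-10
  (-)t^(-19) = 8.60392e-10
  (+)t^(-18) = 2.58117e-09
  (-)t^(-17) = 7.74352e-09
  (+)t^(-16) = 2.32306e-08
  (-)t^(-15) = 6.96917e-08
  (+)t^(-14) = 2.09075e-07
  (-)t^(-13) = 6.27225e-07
  (+)t^(-12) = 1.88168e-06
  (-)t^(-11) = 5.64503e-06
  (+)t^(-10) = 1.69351e-05
  (+)t^(-8) = 0.000152416
Sum = (1.18024e-12) + (3.54071e-12) + (1.06221e-11) + (3.18664e-11) + (9.55991e-11) + (2.86797e-10) + (8.60392e-10) + (2.58117e-09) + (7.74352e-09) + (2.32306e-08) + (6.96917e-08) + (2.09075e-07) + (6.27225e-07) + (1.88168e-06) + (5.64503e-06) + (1.69351e-05) + (0.000152416)
= 0.0001778184214
Rounded to 6 significant figures: 0.000177818

0.000177818


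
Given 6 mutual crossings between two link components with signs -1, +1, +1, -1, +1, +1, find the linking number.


Step 1: Count positive crossings: 4
Step 2: Count negative crossings: 2
Step 3: Sum of signs = 4 - 2 = 2
Step 4: Linking number = sum/2 = 2/2 = 1

1


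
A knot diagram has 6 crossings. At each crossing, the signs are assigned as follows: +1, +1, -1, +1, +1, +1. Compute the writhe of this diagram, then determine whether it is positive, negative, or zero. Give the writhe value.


Step 1: Count positive crossings (+1).
Positive crossings: 5
Step 2: Count negative crossings (-1).
Negative crossings: 1
Step 3: Writhe = (positive) - (negative)
w = 5 - 1 = 4
Step 4: |w| = 4, and w is positive

4


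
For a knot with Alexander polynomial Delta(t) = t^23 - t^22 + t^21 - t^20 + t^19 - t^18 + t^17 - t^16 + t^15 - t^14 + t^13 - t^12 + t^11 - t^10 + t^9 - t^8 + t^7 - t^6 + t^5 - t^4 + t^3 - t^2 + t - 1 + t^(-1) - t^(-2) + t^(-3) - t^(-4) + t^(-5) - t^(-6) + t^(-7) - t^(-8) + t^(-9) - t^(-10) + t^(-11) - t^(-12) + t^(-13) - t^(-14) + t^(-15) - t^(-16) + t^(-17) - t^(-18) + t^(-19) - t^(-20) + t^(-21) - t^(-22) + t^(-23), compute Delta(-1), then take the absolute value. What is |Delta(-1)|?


Step 1: The polynomial has 47 terms with alternating signs, exponents from 23 down to -23.
Step 2: Substitute t = -1. The i-th term has coefficient (-1)^i and exponent (m-i),
  so its value is (-1)^i * (-1)^(m-i) = (-1)^m = -1 for every i.
Step 3: All 47 terms equal -1, so Delta(-1) = 47 * (-1) = -47
Step 4: |Delta(-1)| = 47

47


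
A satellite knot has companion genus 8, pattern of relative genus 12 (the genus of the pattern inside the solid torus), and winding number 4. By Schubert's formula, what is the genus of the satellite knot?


Schubert: g(satellite) = g_rel(pattern) + |winding| * g(companion),
where g_rel(pattern) is the genus of the pattern relative to the solid torus.
= 12 + 4 * 8
= 12 + 32 = 44

44


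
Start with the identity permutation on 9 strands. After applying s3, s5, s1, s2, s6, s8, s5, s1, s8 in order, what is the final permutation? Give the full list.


Starting with identity [1, 2, 3, 4, 5, 6, 7, 8, 9].
Apply generators in sequence:
  After s3: [1, 2, 4, 3, 5, 6, 7, 8, 9]
  After s5: [1, 2, 4, 3, 6, 5, 7, 8, 9]
  After s1: [2, 1, 4, 3, 6, 5, 7, 8, 9]
  After s2: [2, 4, 1, 3, 6, 5, 7, 8, 9]
  After s6: [2, 4, 1, 3, 6, 7, 5, 8, 9]
  After s8: [2, 4, 1, 3, 6, 7, 5, 9, 8]
  After s5: [2, 4, 1, 3, 7, 6, 5, 9, 8]
  After s1: [4, 2, 1, 3, 7, 6, 5, 9, 8]
  After s8: [4, 2, 1, 3, 7, 6, 5, 8, 9]
Final permutation: [4, 2, 1, 3, 7, 6, 5, 8, 9]

[4, 2, 1, 3, 7, 6, 5, 8, 9]


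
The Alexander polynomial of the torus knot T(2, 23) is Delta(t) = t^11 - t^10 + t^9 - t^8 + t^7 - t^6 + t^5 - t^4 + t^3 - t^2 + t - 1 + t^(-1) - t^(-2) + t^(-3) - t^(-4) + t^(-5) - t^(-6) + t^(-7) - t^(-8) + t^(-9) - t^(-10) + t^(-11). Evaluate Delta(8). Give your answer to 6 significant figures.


Substituting t = 8 into Delta(t) = t^11 - t^10 + t^9 - t^8 + t^7 - t^6 + t^5 - t^4 + t^3 - t^2 + t - 1 + t^(-1) - t^(-2) + t^(-3) - t^(-4) + t^(-5) - t^(-6) + t^(-7) - t^(-8) + t^(-9) - t^(-10) + t^(-11):
Term values: (8589934592) + (-1073741824) + (134217728) + (-16777216) + (2097152) + (-262144) + (32768) + (-4096) + (512) + (-64) + (8) + (-1) + (0.125) + (-0.015625) + (0.00195312) + (-0.000244141) + (3.05176e-05) + (-3.8147e-06) + (4.76837e-07) + (-5.96046e-08) + (7.45058e-09) + (-9.31323e-10) + (1.16415e-10)
Sum = 7635497415
Rounded to 6 significant figures: 7.6355e+09

7.6355e+09


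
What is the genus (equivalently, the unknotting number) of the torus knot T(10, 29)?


For a torus knot T(p,q), both the unknotting number and genus equal (p-1)(q-1)/2.
= (10-1)(29-1)/2
= 9*28/2
= 252/2 = 126

126


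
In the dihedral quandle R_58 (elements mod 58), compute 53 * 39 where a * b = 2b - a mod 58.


53 * 39 = 2*39 - 53 mod 58
= 78 - 53 mod 58
= 25 mod 58 = 25

25


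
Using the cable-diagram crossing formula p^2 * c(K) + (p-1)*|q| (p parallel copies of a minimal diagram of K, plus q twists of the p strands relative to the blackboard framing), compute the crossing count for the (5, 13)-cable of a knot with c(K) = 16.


Step 1: Each of the c(K) crossings of the companion diagram becomes p*p = p^2 crossings among the p parallel strands, and each of the |q| twists s_1 s_2 ... s_(p-1) adds (p-1) crossings.
  Crossings = p^2 * c(K) + (p-1)*|q|
Step 2: = 5^2 * 16 + (5-1)*13
Step 3: = 25*16 + 4*13
Step 4: = 400 + 52 = 452

452


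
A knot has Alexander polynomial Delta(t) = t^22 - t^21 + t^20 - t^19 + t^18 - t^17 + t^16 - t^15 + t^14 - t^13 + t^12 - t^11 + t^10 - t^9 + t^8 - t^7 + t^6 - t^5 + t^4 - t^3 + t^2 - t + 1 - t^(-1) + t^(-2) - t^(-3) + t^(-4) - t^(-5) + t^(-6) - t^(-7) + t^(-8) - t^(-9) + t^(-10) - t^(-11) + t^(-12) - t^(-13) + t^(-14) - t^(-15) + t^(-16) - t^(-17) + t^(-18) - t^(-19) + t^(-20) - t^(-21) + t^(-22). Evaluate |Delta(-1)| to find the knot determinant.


Step 1: The polynomial has 45 terms with alternating signs, exponents from 22 down to -22.
Step 2: Substitute t = -1. The i-th term has coefficient (-1)^i and exponent (m-i),
  so its value is (-1)^i * (-1)^(m-i) = (-1)^m = 1 for every i.
Step 3: All 45 terms equal 1, so Delta(-1) = 45 * (1) = 45
Step 4: |Delta(-1)| = 45

45


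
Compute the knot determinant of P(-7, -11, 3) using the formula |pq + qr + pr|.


Step 1: Compute pq + qr + pr.
pq = (-7)*(-11) = 77
qr = (-11)*3 = -33
pr = (-7)*3 = -21
pq + qr + pr = 77 + (-33) + (-21) = 23
Step 2: Take absolute value.
det(P(-7,-11,3)) = |23| = 23

23


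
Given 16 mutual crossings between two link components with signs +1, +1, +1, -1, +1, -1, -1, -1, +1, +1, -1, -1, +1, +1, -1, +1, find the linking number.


Step 1: Count positive crossings: 9
Step 2: Count negative crossings: 7
Step 3: Sum of signs = 9 - 7 = 2
Step 4: Linking number = sum/2 = 2/2 = 1

1


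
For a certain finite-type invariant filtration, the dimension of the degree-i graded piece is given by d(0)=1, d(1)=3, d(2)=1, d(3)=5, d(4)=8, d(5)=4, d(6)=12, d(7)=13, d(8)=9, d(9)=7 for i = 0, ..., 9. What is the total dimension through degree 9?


Total dimension = d(0) + d(1) + ... + d(9)
= 1 + 3 + 1 + 5 + 8 + 4 + 12 + 13 + 9 + 7
= 63

63


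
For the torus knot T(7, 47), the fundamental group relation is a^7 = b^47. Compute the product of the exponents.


The relation is a^7 = b^47.
Product of exponents = 7 * 47
= 329

329


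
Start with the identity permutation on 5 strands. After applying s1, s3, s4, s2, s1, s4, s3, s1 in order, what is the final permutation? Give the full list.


Starting with identity [1, 2, 3, 4, 5].
Apply generators in sequence:
  After s1: [2, 1, 3, 4, 5]
  After s3: [2, 1, 4, 3, 5]
  After s4: [2, 1, 4, 5, 3]
  After s2: [2, 4, 1, 5, 3]
  After s1: [4, 2, 1, 5, 3]
  After s4: [4, 2, 1, 3, 5]
  After s3: [4, 2, 3, 1, 5]
  After s1: [2, 4, 3, 1, 5]
Final permutation: [2, 4, 3, 1, 5]

[2, 4, 3, 1, 5]


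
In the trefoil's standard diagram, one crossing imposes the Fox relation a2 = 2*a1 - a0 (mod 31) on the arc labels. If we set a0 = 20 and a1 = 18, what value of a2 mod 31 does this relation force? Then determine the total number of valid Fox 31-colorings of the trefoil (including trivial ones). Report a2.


Step 1: Apply the given crossing relation 2*a1 - a0 - a2 = 0 (mod 31).
  a2 = 2*a1 - a0 mod 31
  a2 = 2*18 - 20 mod 31
  a2 = 36 - 20 mod 31
  a2 = 16 mod 31 = 16
Step 2: The trefoil has determinant 3.
  Number of Fox p-colorings (p prime) is p^2 if p = 3, else p.
  Since 31 does not divide 3, only trivial (constant) colorings exist.
  (So the trial a0 = 20, a1 = 18 with a0 != a1 does NOT extend to a valid coloring of the whole trefoil: the other two crossing relations require 3*(a1 - a0) = 0 (mod 31), which fails.)
  Total colorings = 31
Step 3: a2 = 16, total Fox 31-colorings = 31

16


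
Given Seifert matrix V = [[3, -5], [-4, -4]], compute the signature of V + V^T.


Step 1: V + V^T = [[6, -9], [-9, -8]]
Step 2: trace = -2, det = -129
Step 3: Discriminant = (-2)^2 - 4*(-129) = 520
Step 4: Eigenvalues: 10.4018, -12.4018
Step 5: Signature = (# positive eigenvalues) - (# negative eigenvalues) = 0

0


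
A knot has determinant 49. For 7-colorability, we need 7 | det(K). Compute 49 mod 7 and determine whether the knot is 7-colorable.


Step 1: A knot is p-colorable if and only if p divides its determinant.
Step 2: Compute 49 mod 7.
49 = 7 * 7 + 0
Step 3: 49 mod 7 = 0
Step 4: The knot is 7-colorable: yes

0


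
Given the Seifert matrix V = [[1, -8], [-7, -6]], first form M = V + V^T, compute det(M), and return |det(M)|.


Step 1: Form V + V^T where V = [[1, -8], [-7, -6]]
  V^T = [[1, -7], [-8, -6]]
  V + V^T = [[2, -15], [-15, -12]]
Step 2: det(V + V^T) = 2*(-12) - (-15)*(-15)
  = -24 - 225 = -249
Step 3: Knot determinant = |det(V + V^T)| = |-249| = 249

249


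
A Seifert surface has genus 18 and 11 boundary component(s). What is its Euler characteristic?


chi = 2 - 2g - b
= 2 - 2*18 - 11
= 2 - 36 - 11 = -45

-45


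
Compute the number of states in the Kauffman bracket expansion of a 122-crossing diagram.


Each crossing contributes 2 choices (A-smoothing or B-smoothing).
Total states = 2^122 = 5316911983139663491615228241121378304

5316911983139663491615228241121378304


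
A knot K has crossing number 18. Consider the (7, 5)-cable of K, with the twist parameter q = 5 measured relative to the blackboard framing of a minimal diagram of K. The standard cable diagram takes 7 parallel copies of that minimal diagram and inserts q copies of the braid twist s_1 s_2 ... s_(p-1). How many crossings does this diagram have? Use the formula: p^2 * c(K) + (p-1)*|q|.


Step 1: Each of the c(K) crossings of the companion diagram becomes p*p = p^2 crossings among the p parallel strands, and each of the |q| twists s_1 s_2 ... s_(p-1) adds (p-1) crossings.
  Crossings = p^2 * c(K) + (p-1)*|q|
Step 2: = 7^2 * 18 + (7-1)*5
Step 3: = 49*18 + 6*5
Step 4: = 882 + 30 = 912

912


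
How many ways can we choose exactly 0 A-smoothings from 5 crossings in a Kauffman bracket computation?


We choose which 0 of 5 crossings get A-smoothings.
C(5, 0) = 5! / (0! * 5!)
= 1

1


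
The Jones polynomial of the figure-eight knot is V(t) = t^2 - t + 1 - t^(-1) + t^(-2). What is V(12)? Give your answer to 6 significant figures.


Substituting t = 12 into V(t) = t^2 - t + 1 - t^(-1) + t^(-2):
  (+)t^(2) = 144
  (-)t^(1) = -12
  (+)t^(0) = 1
  (-)t^(-1) = -0.0833333
  (+)t^(-2) = 0.00694444
Sum = (144) + (-12) + (1) + (-0.0833333) + (0.00694444)
= 132.9236111
Rounded to 6 significant figures: 132.924

132.924


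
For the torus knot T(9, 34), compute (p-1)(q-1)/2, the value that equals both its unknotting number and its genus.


For a torus knot T(p,q), both the unknotting number and genus equal (p-1)(q-1)/2.
= (9-1)(34-1)/2
= 8*33/2
= 264/2 = 132

132
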